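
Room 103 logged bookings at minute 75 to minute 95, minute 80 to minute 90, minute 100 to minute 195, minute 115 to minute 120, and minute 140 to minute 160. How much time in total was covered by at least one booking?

Merged: minute 75 to minute 95, minute 100 to minute 195.
Lengths: 20 minutes + 95 minutes = 115 minutes.

115 minutes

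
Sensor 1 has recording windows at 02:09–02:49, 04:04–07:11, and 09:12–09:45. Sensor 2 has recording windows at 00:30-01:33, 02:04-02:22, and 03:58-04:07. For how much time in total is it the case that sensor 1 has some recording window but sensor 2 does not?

4 h 4 min

A \ B = 02:22-02:49, 04:07-07:11, 09:12-09:45.
Total: 27 min + 3 h 4 min + 33 min = 4 h 4 min.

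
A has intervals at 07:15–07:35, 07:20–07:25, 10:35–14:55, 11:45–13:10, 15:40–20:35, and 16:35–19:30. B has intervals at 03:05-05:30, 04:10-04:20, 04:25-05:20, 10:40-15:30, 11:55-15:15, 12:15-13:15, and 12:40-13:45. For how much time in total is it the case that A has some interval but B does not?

Merge the first list: 07:15–07:35, 10:35–14:55, 15:40–20:35.
Merge the second list: 03:05–05:30, 10:40–15:30.
A \ B = 07:15–07:35, 10:35–10:40, 15:40–20:35.
Total: 20 min + 5 min + 4 h 55 min = 5 h 20 min.

5 h 20 min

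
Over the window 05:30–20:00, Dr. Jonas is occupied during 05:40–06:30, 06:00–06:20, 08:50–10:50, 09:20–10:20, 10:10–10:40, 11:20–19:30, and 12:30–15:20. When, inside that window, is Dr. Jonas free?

05:30–05:40, 06:30–08:50, 10:50–11:20, 19:30–20:00

The merged coverage is 05:40–06:30, 08:50–10:50, 11:20–19:30.
Complement within 05:30–20:00: 05:30–05:40, 06:30–08:50, 10:50–11:20, 19:30–20:00.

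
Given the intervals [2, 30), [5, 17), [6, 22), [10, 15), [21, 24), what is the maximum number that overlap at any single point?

4

Walk the sorted start/end points keeping a running depth.
The depth first hits 4 at 10.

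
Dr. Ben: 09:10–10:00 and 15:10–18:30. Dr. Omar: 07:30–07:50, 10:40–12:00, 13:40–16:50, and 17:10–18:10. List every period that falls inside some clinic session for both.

15:10–16:50, 17:10–18:10

09:10–10:00: no overlap with the second set.
15:10–18:30 meets the second set on 15:10–16:50, 17:10–18:10.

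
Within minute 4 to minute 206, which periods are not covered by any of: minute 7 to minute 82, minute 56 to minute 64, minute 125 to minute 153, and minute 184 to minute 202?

The merged coverage is minute 7 to minute 82, minute 125 to minute 153, minute 184 to minute 202.
Complement within minute 4 to minute 206: minute 4 to minute 7, minute 82 to minute 125, minute 153 to minute 184, minute 202 to minute 206.

minute 4 to minute 7, minute 82 to minute 125, minute 153 to minute 184, minute 202 to minute 206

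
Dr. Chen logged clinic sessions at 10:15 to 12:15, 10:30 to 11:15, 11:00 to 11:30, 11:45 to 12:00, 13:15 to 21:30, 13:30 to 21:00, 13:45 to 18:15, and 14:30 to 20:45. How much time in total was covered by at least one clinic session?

10 h 15 min

Merged: 10:15–12:15, 13:15–21:30.
Lengths: 2 h + 8 h 15 min = 10 h 15 min.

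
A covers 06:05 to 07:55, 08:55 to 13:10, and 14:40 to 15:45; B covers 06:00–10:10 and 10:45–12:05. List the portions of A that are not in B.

10:10–10:45, 12:05–13:10, 14:40–15:45

06:05–07:55 lies entirely inside B → drops out.
08:55–13:10 with B removed leaves 10:10–10:45, 12:05–13:10.
14:40–15:45 is untouched.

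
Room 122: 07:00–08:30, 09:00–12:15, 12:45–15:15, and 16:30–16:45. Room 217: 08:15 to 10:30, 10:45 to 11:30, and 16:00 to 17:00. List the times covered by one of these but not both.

07:00–08:15, 08:30–09:00, 10:30–10:45, 11:30–12:15, 12:45–15:15, 16:00–16:30, 16:45–17:00

A \ B = 07:00–08:15, 10:30–10:45, 11:30–12:15, 12:45–15:15.
B \ A = 08:30–09:00, 16:00–16:30, 16:45–17:00.
Union of the two gives the symmetric difference.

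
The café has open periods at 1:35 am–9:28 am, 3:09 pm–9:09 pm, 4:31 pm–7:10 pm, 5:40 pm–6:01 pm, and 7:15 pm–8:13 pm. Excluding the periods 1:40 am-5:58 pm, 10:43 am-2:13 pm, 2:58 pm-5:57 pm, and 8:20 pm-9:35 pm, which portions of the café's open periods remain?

A, merged: 1:35 am–9:28 am, 3:09 pm–9:09 pm.
B, merged: 1:40 am–5:58 pm, 8:20 pm–9:35 pm.
1:35 am–9:28 am minus B → 1:35 am–1:40 am.
3:09 pm–9:09 pm minus B → 5:58 pm–8:20 pm.

1:35 am–1:40 am, 5:58 pm–8:20 pm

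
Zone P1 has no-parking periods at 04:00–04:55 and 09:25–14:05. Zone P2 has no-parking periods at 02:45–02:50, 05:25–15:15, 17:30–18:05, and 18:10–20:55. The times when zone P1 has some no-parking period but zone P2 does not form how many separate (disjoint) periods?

1

A \ B = 04:00-04:55.
That is 1 disjoint piece.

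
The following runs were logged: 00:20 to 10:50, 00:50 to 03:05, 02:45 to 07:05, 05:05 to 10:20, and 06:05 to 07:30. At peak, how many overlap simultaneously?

At 06:05, 4 of the intervals are simultaneously active.
No point has more.

4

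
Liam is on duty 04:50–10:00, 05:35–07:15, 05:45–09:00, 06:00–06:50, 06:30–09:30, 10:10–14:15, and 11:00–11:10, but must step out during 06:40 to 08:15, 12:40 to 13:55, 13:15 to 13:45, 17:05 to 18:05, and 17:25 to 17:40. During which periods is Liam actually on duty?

04:50–06:40, 08:15–10:00, 10:10–12:40, 13:55–14:15

A, merged: 04:50–10:00, 10:10–14:15.
B, merged: 06:40–08:15, 12:40–13:55, 17:05–18:05.
04:50–10:00 \ B = 04:50–06:40, 08:15–10:00.
10:10–14:15 \ B = 10:10–12:40, 13:55–14:15.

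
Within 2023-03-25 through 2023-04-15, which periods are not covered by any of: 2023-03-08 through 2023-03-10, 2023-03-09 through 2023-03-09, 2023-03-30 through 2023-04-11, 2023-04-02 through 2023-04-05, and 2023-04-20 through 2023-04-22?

2023-03-25 through 2023-03-29, 2023-04-12 through 2023-04-15

The merged coverage is 2023-03-08 through 2023-03-10, 2023-03-30 through 2023-04-11, 2023-04-20 through 2023-04-22.
Complement within 2023-03-25 through 2023-04-15: 2023-03-25 through 2023-03-29, 2023-04-12 through 2023-04-15.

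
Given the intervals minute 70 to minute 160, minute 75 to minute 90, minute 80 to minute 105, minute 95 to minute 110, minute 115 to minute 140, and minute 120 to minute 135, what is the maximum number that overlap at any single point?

Walk the sorted start/end points keeping a running depth.
The depth first hits 3 at minute 80.

3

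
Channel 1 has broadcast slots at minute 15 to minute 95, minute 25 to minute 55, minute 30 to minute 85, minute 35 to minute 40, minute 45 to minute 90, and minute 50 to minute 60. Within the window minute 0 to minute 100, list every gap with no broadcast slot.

Covered (merged): minute 15 to minute 95.
Complement within minute 0 to minute 100: minute 0 to minute 15, minute 95 to minute 100.

minute 0 to minute 15, minute 95 to minute 100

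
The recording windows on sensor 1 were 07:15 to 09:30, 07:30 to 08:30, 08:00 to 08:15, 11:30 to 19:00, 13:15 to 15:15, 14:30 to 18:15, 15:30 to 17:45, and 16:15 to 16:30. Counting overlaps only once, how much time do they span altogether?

Merged: 07:15–09:30, 11:30–19:00.
Lengths: 2 h 15 min + 7 h 30 min = 9 h 45 min.

9 h 45 min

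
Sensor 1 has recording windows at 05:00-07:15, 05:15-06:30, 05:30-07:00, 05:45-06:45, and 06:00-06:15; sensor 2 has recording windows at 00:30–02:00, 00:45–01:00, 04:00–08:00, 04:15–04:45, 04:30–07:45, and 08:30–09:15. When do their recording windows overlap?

05:00-07:15

First set merges to 05:00-07:15.
Second set merges to 00:30-02:00, 04:00-08:00, 08:30-09:15.
05:00-07:15 ∩ B → 05:00-07:15.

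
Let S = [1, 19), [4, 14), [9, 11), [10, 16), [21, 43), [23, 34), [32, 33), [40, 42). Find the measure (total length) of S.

40

Merged: [1, 19), [21, 43).
Lengths: 18 + 22 = 40.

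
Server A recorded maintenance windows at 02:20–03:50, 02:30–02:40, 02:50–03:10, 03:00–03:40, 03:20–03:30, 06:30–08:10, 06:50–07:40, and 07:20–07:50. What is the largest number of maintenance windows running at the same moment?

At 03:00, 3 of the intervals are simultaneously active.
No point has more.

3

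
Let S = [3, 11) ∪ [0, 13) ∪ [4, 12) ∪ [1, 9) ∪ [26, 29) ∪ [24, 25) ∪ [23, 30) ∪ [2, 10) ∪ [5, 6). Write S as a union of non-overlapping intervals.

Sort by start: [0, 13), [1, 9), [2, 10), [3, 11), [4, 12), [5, 6), [23, 30), [24, 25), [26, 29).
[1, 9) overlaps/touches [0, 13) → extend to [0, 13).
[2, 10) overlaps/touches [0, 13) → extend to [0, 13).
[3, 11) overlaps/touches [0, 13) → extend to [0, 13).
[4, 12) overlaps/touches [0, 13) → extend to [0, 13).
[5, 6) overlaps/touches [0, 13) → extend to [0, 13).
[23, 30) is disjoint → start new block.
[24, 25) overlaps/touches [23, 30) → extend to [23, 30).
[26, 29) overlaps/touches [23, 30) → extend to [23, 30).

[0, 13) ∪ [23, 30)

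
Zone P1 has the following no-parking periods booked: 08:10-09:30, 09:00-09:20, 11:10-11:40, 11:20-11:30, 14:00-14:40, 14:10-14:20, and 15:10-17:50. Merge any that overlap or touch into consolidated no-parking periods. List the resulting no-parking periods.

09:00–09:20 overlaps/touches 08:10–09:30 → extend to 08:10–09:30.
11:10–11:40 is disjoint → start new block.
11:20–11:30 overlaps/touches 11:10–11:40 → extend to 11:10–11:40.
14:00–14:40 is disjoint → start new block.
14:10–14:20 overlaps/touches 14:00–14:40 → extend to 14:00–14:40.
15:10–17:50 is disjoint → start new block.

08:10–09:30, 11:10–11:40, 14:00–14:40, 15:10–17:50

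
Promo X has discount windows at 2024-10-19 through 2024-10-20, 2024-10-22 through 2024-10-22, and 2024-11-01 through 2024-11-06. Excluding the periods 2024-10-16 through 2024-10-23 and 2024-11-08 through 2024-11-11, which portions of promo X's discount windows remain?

2024-11-01 through 2024-11-06

2024-10-19 through 2024-10-20: entirely removed.
2024-10-22 through 2024-10-22: entirely removed.
2024-11-01 through 2024-11-06: nothing removed.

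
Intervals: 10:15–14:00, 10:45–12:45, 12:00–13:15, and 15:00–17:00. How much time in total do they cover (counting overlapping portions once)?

5 h 45 min

Merged: 10:15–14:00, 15:00–17:00.
Lengths: 3 h 45 min + 2 h = 5 h 45 min.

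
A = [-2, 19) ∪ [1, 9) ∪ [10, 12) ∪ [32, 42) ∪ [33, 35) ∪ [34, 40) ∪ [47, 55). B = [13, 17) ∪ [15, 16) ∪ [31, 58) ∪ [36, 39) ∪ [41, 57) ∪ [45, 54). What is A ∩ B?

A, merged: [-2, 19), [32, 42), [47, 55).
B, merged: [13, 17), [31, 58).
[-2, 19) ∩ B → [13, 17).
[32, 42) ∩ B → [32, 42).
[47, 55) ∩ B → [47, 55).

[13, 17) ∪ [32, 42) ∪ [47, 55)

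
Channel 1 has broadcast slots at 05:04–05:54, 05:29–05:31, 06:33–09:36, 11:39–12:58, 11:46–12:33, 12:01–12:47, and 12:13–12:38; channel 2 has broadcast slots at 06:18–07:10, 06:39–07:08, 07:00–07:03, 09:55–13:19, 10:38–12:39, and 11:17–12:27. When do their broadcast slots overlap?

First set merges to 05:04-05:54, 06:33-09:36, 11:39-12:58.
Second set merges to 06:18-07:10, 09:55-13:19.
05:04-05:54 falls entirely outside B.
06:33-09:36 overlaps B on 06:33-07:10.
11:39-12:58 overlaps B on 11:39-12:58.

06:33-07:10, 11:39-12:58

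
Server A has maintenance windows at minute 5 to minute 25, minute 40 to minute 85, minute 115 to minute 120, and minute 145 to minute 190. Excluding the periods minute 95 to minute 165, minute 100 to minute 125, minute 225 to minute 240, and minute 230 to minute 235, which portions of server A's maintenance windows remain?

minute 5 to minute 25, minute 40 to minute 85, minute 165 to minute 190

Second set merges to minute 95 to minute 165, minute 225 to minute 240.
minute 5 to minute 25: no B overlap → unchanged.
minute 40 to minute 85: no B overlap → unchanged.
minute 115 to minute 120: fully covered by B → removed.
minute 145 to minute 190 minus B → minute 165 to minute 190.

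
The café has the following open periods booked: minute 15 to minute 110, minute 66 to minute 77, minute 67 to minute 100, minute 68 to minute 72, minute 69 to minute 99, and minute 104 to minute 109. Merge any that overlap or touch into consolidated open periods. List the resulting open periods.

minute 66 to minute 77 overlaps/touches minute 15 to minute 110 → extend to minute 15 to minute 110.
minute 67 to minute 100 overlaps/touches minute 15 to minute 110 → extend to minute 15 to minute 110.
minute 68 to minute 72 overlaps/touches minute 15 to minute 110 → extend to minute 15 to minute 110.
minute 69 to minute 99 overlaps/touches minute 15 to minute 110 → extend to minute 15 to minute 110.
minute 104 to minute 109 overlaps/touches minute 15 to minute 110 → extend to minute 15 to minute 110.

minute 15 to minute 110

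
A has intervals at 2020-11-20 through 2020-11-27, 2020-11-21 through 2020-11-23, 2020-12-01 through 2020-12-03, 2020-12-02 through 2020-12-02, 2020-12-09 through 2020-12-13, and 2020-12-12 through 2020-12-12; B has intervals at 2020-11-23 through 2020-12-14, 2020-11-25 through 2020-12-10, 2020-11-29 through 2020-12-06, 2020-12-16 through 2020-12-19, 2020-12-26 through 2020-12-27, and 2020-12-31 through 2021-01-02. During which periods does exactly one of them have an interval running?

A, merged: 2020-11-20 through 2020-11-27, 2020-12-01 through 2020-12-03, 2020-12-09 through 2020-12-13.
B, merged: 2020-11-23 through 2020-12-14, 2020-12-16 through 2020-12-19, 2020-12-26 through 2020-12-27, 2020-12-31 through 2021-01-02.
A but not B: 2020-11-20 through 2020-11-22.
B but not A: 2020-11-28 through 2020-11-30, 2020-12-04 through 2020-12-08, 2020-12-14 through 2020-12-14, 2020-12-16 through 2020-12-19, 2020-12-26 through 2020-12-27, 2020-12-31 through 2021-01-02.
Combining gives A △ B.

2020-11-20 through 2020-11-22, 2020-11-28 through 2020-11-30, 2020-12-04 through 2020-12-08, 2020-12-14 through 2020-12-14, 2020-12-16 through 2020-12-19, 2020-12-26 through 2020-12-27, 2020-12-31 through 2021-01-02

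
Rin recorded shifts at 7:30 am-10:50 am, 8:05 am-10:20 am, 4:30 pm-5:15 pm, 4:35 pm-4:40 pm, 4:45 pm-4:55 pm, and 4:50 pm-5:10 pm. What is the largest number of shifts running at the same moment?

3

Walk the sorted start/end points keeping a running depth.
The depth first hits 3 at 4:50 pm.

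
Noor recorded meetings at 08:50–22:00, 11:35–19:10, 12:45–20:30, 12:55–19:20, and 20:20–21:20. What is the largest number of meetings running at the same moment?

4

At 12:55, 4 of the intervals are simultaneously active.
No point has more.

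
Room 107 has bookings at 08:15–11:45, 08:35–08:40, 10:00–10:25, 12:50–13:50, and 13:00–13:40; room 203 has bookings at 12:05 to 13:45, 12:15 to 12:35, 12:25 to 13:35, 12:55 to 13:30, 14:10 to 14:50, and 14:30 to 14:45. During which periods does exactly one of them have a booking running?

A, merged: 08:15–11:45, 12:50–13:50.
B, merged: 12:05–13:45, 14:10–14:50.
Only in the first: 08:15–11:45, 13:45–13:50.
Only in the second: 12:05–12:50, 14:10–14:50.
Together these are the periods covered by exactly one.

08:15–11:45, 12:05–12:50, 13:45–13:50, 14:10–14:50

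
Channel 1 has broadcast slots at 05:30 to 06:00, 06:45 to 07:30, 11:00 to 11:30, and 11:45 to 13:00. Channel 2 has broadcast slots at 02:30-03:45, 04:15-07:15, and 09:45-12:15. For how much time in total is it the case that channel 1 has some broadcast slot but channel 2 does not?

A \ B = 07:15–07:30, 12:15–13:00.
Total: 15 min + 45 min = 1 h.

1 h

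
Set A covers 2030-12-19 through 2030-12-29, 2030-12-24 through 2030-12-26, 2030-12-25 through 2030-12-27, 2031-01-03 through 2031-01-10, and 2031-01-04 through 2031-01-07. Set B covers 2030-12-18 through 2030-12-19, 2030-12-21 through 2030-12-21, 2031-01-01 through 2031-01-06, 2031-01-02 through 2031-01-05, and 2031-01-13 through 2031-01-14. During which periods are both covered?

2030-12-19 through 2030-12-19, 2030-12-21 through 2030-12-21, 2031-01-03 through 2031-01-06

First set merges to 2030-12-19 through 2030-12-29, 2031-01-03 through 2031-01-10.
Second set merges to 2030-12-18 through 2030-12-19, 2030-12-21 through 2030-12-21, 2031-01-01 through 2031-01-06, 2031-01-13 through 2031-01-14.
2030-12-19 through 2030-12-29 overlaps B on 2030-12-19 through 2030-12-19, 2030-12-21 through 2030-12-21.
2031-01-03 through 2031-01-10 overlaps B on 2031-01-03 through 2031-01-06.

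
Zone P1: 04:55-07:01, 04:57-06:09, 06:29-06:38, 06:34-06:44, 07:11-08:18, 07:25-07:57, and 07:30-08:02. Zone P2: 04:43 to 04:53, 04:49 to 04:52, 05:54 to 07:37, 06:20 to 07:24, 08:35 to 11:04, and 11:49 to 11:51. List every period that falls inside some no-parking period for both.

A, merged: 04:55-07:01, 07:11-08:18.
B, merged: 04:43-04:53, 05:54-07:37, 08:35-11:04, 11:49-11:51.
04:55-07:01 overlaps B on 05:54-07:01.
07:11-08:18 overlaps B on 07:11-07:37.

05:54-07:01, 07:11-07:37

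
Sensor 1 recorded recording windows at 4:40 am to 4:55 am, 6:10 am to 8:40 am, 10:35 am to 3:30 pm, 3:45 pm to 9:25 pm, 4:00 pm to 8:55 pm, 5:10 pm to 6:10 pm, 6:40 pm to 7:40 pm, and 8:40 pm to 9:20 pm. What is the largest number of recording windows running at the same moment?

At 5:10 pm, 3 of the intervals are simultaneously active.
No point has more.

3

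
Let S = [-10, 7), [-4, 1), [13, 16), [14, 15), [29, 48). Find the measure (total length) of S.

39

Merged: [-10, 7), [13, 16), [29, 48).
Lengths: 17 + 3 + 19 = 39.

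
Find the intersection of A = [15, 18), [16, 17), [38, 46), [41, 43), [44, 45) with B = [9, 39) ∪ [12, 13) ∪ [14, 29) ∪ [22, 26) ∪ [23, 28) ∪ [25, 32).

[15, 18) ∪ [38, 39)

Merge the first list: [15, 18), [38, 46).
Merge the second list: [9, 39).
[15, 18) ∩ B → [15, 18).
[38, 46) ∩ B → [38, 39).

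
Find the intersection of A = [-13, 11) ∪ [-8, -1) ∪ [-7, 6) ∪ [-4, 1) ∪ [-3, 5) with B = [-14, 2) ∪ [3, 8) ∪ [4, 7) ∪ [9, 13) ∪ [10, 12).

First set merges to [-13, 11).
Second set merges to [-14, 2), [3, 8), [9, 13).
[-13, 11) overlaps B on [-13, 2), [3, 8), [9, 11).

[-13, 2) ∪ [3, 8) ∪ [9, 11)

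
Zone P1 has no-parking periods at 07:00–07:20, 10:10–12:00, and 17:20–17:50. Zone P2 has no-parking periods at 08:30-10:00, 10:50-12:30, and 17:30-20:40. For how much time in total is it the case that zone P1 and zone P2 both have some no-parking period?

A ∩ B = 10:50–12:00, 17:30–17:50.
Total: 1 h 10 min + 20 min = 1 h 30 min.

1 h 30 min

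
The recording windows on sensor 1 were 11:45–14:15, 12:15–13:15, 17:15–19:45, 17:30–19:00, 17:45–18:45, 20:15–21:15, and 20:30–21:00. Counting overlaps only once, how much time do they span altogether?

Merged: 11:45–14:15, 17:15–19:45, 20:15–21:15.
Lengths: 2 h 30 min + 2 h 30 min + 1 h = 6 h.

6 h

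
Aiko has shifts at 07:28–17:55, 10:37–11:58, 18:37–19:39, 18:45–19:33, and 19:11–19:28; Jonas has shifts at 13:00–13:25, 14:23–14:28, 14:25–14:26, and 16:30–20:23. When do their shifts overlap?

First set merges to 07:28–17:55, 18:37–19:39.
Second set merges to 13:00–13:25, 14:23–14:28, 16:30–20:23.
07:28–17:55 ∩ B → 13:00–13:25, 14:23–14:28, 16:30–17:55.
18:37–19:39 ∩ B → 18:37–19:39.

13:00–13:25, 14:23–14:28, 16:30–17:55, 18:37–19:39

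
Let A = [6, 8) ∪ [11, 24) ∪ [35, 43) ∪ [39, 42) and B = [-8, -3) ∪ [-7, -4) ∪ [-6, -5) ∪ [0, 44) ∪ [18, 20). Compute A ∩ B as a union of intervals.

Merge the first list: [6, 8), [11, 24), [35, 43).
Merge the second list: [-8, -3), [0, 44).
[6, 8) overlaps B on [6, 8).
[11, 24) overlaps B on [11, 24).
[35, 43) overlaps B on [35, 43).

[6, 8) ∪ [11, 24) ∪ [35, 43)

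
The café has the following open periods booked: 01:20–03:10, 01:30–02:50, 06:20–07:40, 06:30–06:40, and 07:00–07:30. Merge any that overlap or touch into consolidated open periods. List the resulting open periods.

01:30-02:50 overlaps/touches 01:20-03:10 → extend to 01:20-03:10.
06:20-07:40 is disjoint → start new block.
06:30-06:40 overlaps/touches 06:20-07:40 → extend to 06:20-07:40.
07:00-07:30 overlaps/touches 06:20-07:40 → extend to 06:20-07:40.

01:20-03:10, 06:20-07:40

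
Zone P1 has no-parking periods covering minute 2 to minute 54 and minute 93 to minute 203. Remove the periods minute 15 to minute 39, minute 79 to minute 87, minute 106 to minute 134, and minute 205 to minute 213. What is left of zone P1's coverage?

minute 2 to minute 54 with B removed leaves minute 2 to minute 15, minute 39 to minute 54.
minute 93 to minute 203 with B removed leaves minute 93 to minute 106, minute 134 to minute 203.

minute 2 to minute 15, minute 39 to minute 54, minute 93 to minute 106, minute 134 to minute 203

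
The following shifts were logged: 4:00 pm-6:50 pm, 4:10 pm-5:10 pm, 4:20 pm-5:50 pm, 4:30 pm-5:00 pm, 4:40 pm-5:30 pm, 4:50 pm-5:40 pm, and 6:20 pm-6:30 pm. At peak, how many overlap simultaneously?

6

At 4:50 pm, 6 of the intervals are simultaneously active.
No point has more.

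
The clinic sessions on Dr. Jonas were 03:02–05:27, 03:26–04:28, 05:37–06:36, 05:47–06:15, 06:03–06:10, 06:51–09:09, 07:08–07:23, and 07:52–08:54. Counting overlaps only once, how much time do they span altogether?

Merged: 03:02-05:27, 05:37-06:36, 06:51-09:09.
Lengths: 2 h 25 min + 59 min + 2 h 18 min = 5 h 42 min.

5 h 42 min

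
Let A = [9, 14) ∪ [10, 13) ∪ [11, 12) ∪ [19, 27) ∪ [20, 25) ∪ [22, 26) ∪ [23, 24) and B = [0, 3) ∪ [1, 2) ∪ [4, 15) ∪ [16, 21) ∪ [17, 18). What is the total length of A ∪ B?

First set merges to [9, 14), [19, 27).
Second set merges to [0, 3), [4, 15), [16, 21).
A ∪ B = [0, 3), [4, 15), [16, 27).
Total: 3 + 11 + 11 = 25.

25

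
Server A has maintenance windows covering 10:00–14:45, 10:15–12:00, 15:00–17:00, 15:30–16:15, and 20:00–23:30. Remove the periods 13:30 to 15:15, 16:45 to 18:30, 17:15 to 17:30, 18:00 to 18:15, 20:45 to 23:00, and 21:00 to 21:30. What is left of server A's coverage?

10:00-13:30, 15:15-16:45, 20:00-20:45, 23:00-23:30

A, merged: 10:00-14:45, 15:00-17:00, 20:00-23:30.
B, merged: 13:30-15:15, 16:45-18:30, 20:45-23:00.
10:00-14:45 with B removed leaves 10:00-13:30.
15:00-17:00 with B removed leaves 15:15-16:45.
20:00-23:30 with B removed leaves 20:00-20:45, 23:00-23:30.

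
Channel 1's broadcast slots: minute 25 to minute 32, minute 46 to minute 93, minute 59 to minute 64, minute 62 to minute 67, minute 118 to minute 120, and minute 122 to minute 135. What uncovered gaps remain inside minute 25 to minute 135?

After merging, the occupied span is minute 25 to minute 32, minute 46 to minute 93, minute 118 to minute 120, minute 122 to minute 135.
Complement within minute 25 to minute 135: minute 32 to minute 46, minute 93 to minute 118, minute 120 to minute 122.

minute 32 to minute 46, minute 93 to minute 118, minute 120 to minute 122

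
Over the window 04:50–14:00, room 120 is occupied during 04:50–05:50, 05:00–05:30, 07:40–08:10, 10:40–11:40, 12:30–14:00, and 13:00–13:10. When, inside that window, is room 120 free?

05:50-07:40, 08:10-10:40, 11:40-12:30

After merging, the occupied span is 04:50-05:50, 07:40-08:10, 10:40-11:40, 12:30-14:00.
Uncovered inside 04:50-14:00: 05:50-07:40, 08:10-10:40, 11:40-12:30.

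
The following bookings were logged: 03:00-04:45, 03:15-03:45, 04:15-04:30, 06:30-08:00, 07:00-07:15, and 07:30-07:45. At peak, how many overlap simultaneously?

At 03:15, 2 of the intervals are simultaneously active.
No point has more.

2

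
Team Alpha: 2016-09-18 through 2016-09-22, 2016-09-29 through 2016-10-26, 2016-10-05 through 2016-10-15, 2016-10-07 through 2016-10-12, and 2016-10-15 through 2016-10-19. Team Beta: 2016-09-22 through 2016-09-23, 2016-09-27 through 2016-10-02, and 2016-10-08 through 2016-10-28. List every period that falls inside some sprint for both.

2016-09-22 through 2016-09-22, 2016-09-29 through 2016-10-02, 2016-10-08 through 2016-10-26

First set merges to 2016-09-18 through 2016-09-22, 2016-09-29 through 2016-10-26.
2016-09-18 through 2016-09-22 ∩ B → 2016-09-22 through 2016-09-22.
2016-09-29 through 2016-10-26 ∩ B → 2016-09-29 through 2016-10-02, 2016-10-08 through 2016-10-26.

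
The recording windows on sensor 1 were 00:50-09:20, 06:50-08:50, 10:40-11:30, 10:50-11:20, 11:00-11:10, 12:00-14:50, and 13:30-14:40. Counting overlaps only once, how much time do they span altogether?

12 h 10 min

Merged: 00:50–09:20, 10:40–11:30, 12:00–14:50.
Lengths: 8 h 30 min + 50 min + 2 h 50 min = 12 h 10 min.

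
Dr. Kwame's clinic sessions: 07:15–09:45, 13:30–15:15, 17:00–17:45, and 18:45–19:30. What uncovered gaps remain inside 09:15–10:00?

09:45–10:00

Covered (merged): 07:15–09:45, 13:30–15:15, 17:00–17:45, 18:45–19:30.
Complement within 09:15–10:00: 09:45–10:00.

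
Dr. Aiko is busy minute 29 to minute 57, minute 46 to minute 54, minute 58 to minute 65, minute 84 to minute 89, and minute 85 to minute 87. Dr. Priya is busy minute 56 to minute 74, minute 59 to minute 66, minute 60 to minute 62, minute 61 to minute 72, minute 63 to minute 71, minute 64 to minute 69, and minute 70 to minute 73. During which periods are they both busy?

minute 56 to minute 57, minute 58 to minute 65

Merge the first list: minute 29 to minute 57, minute 58 to minute 65, minute 84 to minute 89.
Merge the second list: minute 56 to minute 74.
minute 29 to minute 57 ∩ B → minute 56 to minute 57.
minute 58 to minute 65 ∩ B → minute 58 to minute 65.
minute 84 to minute 89 meets no B interval.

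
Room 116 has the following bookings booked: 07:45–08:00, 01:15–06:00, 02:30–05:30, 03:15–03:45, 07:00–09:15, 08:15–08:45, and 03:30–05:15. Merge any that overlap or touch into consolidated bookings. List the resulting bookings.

01:15–06:00, 07:00–09:15

Sort by start: 01:15–06:00, 02:30–05:30, 03:15–03:45, 03:30–05:15, 07:00–09:15, 07:45–08:00, 08:15–08:45.
02:30–05:30 overlaps/touches 01:15–06:00 → extend to 01:15–06:00.
03:15–03:45 overlaps/touches 01:15–06:00 → extend to 01:15–06:00.
03:30–05:15 overlaps/touches 01:15–06:00 → extend to 01:15–06:00.
07:00–09:15 is disjoint → start new block.
07:45–08:00 overlaps/touches 07:00–09:15 → extend to 07:00–09:15.
08:15–08:45 overlaps/touches 07:00–09:15 → extend to 07:00–09:15.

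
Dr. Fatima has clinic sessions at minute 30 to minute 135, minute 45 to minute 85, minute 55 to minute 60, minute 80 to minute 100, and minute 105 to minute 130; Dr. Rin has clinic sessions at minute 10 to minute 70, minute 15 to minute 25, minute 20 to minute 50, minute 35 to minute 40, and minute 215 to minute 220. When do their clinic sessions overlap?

minute 30 to minute 70

First set merges to minute 30 to minute 135.
Second set merges to minute 10 to minute 70, minute 215 to minute 220.
minute 30 to minute 135 overlaps B on minute 30 to minute 70.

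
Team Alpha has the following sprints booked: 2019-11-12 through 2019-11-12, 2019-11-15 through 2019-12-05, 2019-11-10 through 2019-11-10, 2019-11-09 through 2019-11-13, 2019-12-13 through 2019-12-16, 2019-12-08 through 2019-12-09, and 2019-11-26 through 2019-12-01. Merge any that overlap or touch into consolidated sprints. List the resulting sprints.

Sort by start: 2019-11-09 through 2019-11-13, 2019-11-10 through 2019-11-10, 2019-11-12 through 2019-11-12, 2019-11-15 through 2019-12-05, 2019-11-26 through 2019-12-01, 2019-12-08 through 2019-12-09, 2019-12-13 through 2019-12-16.
2019-11-10 through 2019-11-10 overlaps/touches 2019-11-09 through 2019-11-13 → extend to 2019-11-09 through 2019-11-13.
2019-11-12 through 2019-11-12 overlaps/touches 2019-11-09 through 2019-11-13 → extend to 2019-11-09 through 2019-11-13.
2019-11-15 through 2019-12-05 is disjoint → start new block.
2019-11-26 through 2019-12-01 overlaps/touches 2019-11-15 through 2019-12-05 → extend to 2019-11-15 through 2019-12-05.
2019-12-08 through 2019-12-09 is disjoint → start new block.
2019-12-13 through 2019-12-16 is disjoint → start new block.

2019-11-09 through 2019-11-13, 2019-11-15 through 2019-12-05, 2019-12-08 through 2019-12-09, 2019-12-13 through 2019-12-16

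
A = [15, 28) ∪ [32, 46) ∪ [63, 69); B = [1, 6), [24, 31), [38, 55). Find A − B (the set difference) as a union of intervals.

[15, 28) minus B → [15, 24).
[32, 46) minus B → [32, 38).
[63, 69): no B overlap → unchanged.

[15, 24) ∪ [32, 38) ∪ [63, 69)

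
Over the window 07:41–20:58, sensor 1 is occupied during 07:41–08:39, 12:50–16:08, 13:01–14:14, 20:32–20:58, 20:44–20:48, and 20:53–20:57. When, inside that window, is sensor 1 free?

The merged coverage is 07:41–08:39, 12:50–16:08, 20:32–20:58.
Gaps within 07:41–20:58: 08:39–12:50, 16:08–20:32.

08:39–12:50, 16:08–20:32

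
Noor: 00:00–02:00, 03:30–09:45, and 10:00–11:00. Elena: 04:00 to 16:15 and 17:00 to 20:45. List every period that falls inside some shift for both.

00:00–02:00 meets no B interval.
03:30–09:45 ∩ B → 04:00–09:45.
10:00–11:00 ∩ B → 10:00–11:00.

04:00–09:45, 10:00–11:00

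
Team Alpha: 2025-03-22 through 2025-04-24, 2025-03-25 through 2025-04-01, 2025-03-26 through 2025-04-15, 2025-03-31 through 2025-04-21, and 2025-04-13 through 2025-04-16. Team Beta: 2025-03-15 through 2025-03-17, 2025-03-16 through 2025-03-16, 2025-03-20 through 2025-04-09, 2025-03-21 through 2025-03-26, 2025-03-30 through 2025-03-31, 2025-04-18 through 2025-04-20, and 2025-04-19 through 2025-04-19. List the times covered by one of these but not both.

2025-03-15 through 2025-03-17, 2025-03-20 through 2025-03-21, 2025-04-10 through 2025-04-17, 2025-04-21 through 2025-04-24

A, merged: 2025-03-22 through 2025-04-24.
B, merged: 2025-03-15 through 2025-03-17, 2025-03-20 through 2025-04-09, 2025-04-18 through 2025-04-20.
A \ B = 2025-04-10 through 2025-04-17, 2025-04-21 through 2025-04-24.
B \ A = 2025-03-15 through 2025-03-17, 2025-03-20 through 2025-03-21.
Union of the two gives the symmetric difference.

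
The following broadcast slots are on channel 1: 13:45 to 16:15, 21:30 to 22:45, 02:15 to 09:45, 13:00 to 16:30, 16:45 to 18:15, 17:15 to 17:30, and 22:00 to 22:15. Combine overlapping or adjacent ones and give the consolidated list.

02:15-09:45, 13:00-16:30, 16:45-18:15, 21:30-22:45

Sort by start: 02:15-09:45, 13:00-16:30, 13:45-16:15, 16:45-18:15, 17:15-17:30, 21:30-22:45, 22:00-22:15.
13:00-16:30 is disjoint → start new block.
13:45-16:15 overlaps/touches 13:00-16:30 → extend to 13:00-16:30.
16:45-18:15 is disjoint → start new block.
17:15-17:30 overlaps/touches 16:45-18:15 → extend to 16:45-18:15.
21:30-22:45 is disjoint → start new block.
22:00-22:15 overlaps/touches 21:30-22:45 → extend to 21:30-22:45.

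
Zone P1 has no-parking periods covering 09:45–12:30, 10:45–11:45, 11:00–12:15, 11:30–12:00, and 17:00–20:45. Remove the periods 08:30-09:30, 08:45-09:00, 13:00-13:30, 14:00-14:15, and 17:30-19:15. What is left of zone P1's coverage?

First set merges to 09:45–12:30, 17:00–20:45.
Second set merges to 08:30–09:30, 13:00–13:30, 14:00–14:15, 17:30–19:15.
09:45–12:30 is untouched.
17:00–20:45 with B removed leaves 17:00–17:30, 19:15–20:45.

09:45–12:30, 17:00–17:30, 19:15–20:45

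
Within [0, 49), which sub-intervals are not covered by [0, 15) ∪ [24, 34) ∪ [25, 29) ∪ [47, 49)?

[15, 24) ∪ [34, 47)

Covered (merged): [0, 15), [24, 34), [47, 49).
Uncovered inside [0, 49): [15, 24), [34, 47).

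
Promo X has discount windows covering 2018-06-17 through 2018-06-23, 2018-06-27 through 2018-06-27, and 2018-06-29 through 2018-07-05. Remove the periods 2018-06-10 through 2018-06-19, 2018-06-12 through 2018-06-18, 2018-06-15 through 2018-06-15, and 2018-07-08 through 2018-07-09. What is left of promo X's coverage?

2018-06-20 through 2018-06-23, 2018-06-27 through 2018-06-27, 2018-06-29 through 2018-07-05

Merge the second list: 2018-06-10 through 2018-06-19, 2018-07-08 through 2018-07-09.
2018-06-17 through 2018-06-23 minus B → 2018-06-20 through 2018-06-23.
2018-06-27 through 2018-06-27: no B overlap → unchanged.
2018-06-29 through 2018-07-05: no B overlap → unchanged.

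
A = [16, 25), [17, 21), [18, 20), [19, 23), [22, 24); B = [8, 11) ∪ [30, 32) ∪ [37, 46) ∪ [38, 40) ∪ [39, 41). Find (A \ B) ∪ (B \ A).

[8, 11) ∪ [16, 25) ∪ [30, 32) ∪ [37, 46)

First set merges to [16, 25).
Second set merges to [8, 11), [30, 32), [37, 46).
Only in the first: [16, 25).
Only in the second: [8, 11), [30, 32), [37, 46).
Together these are the periods covered by exactly one.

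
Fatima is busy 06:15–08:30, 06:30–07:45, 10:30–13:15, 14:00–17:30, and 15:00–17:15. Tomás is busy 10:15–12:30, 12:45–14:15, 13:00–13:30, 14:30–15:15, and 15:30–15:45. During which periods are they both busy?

First set merges to 06:15–08:30, 10:30–13:15, 14:00–17:30.
Second set merges to 10:15–12:30, 12:45–14:15, 14:30–15:15, 15:30–15:45.
06:15–08:30: no overlap with the second set.
10:30–13:15 meets the second set on 10:30–12:30, 12:45–13:15.
14:00–17:30 meets the second set on 14:00–14:15, 14:30–15:15, 15:30–15:45.

10:30–12:30, 12:45–13:15, 14:00–14:15, 14:30–15:15, 15:30–15:45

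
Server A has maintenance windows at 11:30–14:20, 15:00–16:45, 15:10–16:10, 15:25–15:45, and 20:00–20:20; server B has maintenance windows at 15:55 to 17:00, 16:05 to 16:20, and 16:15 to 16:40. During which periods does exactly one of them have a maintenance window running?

A, merged: 11:30–14:20, 15:00–16:45, 20:00–20:20.
B, merged: 15:55–17:00.
A but not B: 11:30–14:20, 15:00–15:55, 20:00–20:20.
B but not A: 16:45–17:00.
Combining gives A △ B.

11:30–14:20, 15:00–15:55, 16:45–17:00, 20:00–20:20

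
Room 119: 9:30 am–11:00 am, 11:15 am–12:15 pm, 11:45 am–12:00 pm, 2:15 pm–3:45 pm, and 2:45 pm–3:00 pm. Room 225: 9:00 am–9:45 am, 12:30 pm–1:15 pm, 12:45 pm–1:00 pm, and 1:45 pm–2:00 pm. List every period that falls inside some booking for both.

First set merges to 9:30 am–11:00 am, 11:15 am–12:15 pm, 2:15 pm–3:45 pm.
Second set merges to 9:00 am–9:45 am, 12:30 pm–1:15 pm, 1:45 pm–2:00 pm.
9:30 am–11:00 am ∩ B → 9:30 am–9:45 am.
11:15 am–12:15 pm meets no B interval.
2:15 pm–3:45 pm meets no B interval.

9:30 am–9:45 am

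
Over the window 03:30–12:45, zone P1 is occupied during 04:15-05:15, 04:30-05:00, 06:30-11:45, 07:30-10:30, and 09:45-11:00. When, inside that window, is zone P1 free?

03:30–04:15, 05:15–06:30, 11:45–12:45

Covered (merged): 04:15–05:15, 06:30–11:45.
Uncovered inside 03:30–12:45: 03:30–04:15, 05:15–06:30, 11:45–12:45.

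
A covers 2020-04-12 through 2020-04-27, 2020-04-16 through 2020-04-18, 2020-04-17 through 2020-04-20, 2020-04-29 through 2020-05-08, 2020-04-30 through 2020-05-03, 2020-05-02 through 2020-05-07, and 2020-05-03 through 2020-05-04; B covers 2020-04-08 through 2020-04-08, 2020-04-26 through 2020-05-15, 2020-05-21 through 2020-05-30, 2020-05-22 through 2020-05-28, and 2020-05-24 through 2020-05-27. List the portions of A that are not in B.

2020-04-12 through 2020-04-25

A, merged: 2020-04-12 through 2020-04-27, 2020-04-29 through 2020-05-08.
B, merged: 2020-04-08 through 2020-04-08, 2020-04-26 through 2020-05-15, 2020-05-21 through 2020-05-30.
2020-04-12 through 2020-04-27 with B removed leaves 2020-04-12 through 2020-04-25.
2020-04-29 through 2020-05-08 lies entirely inside B → drops out.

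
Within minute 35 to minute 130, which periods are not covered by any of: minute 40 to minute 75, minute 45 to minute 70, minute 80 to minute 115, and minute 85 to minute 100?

The merged coverage is minute 40 to minute 75, minute 80 to minute 115.
Uncovered inside minute 35 to minute 130: minute 35 to minute 40, minute 75 to minute 80, minute 115 to minute 130.

minute 35 to minute 40, minute 75 to minute 80, minute 115 to minute 130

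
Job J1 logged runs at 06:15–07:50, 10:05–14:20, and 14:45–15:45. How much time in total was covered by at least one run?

6 h 50 min

Merged: 06:15–07:50, 10:05–14:20, 14:45–15:45.
Lengths: 1 h 35 min + 4 h 15 min + 1 h = 6 h 50 min.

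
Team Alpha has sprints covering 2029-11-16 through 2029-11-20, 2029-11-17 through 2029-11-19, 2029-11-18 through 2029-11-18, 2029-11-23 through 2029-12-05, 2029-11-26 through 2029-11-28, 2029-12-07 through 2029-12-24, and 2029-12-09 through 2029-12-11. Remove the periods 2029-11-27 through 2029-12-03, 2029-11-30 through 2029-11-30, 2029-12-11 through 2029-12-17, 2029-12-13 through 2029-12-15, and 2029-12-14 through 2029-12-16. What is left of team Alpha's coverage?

Merge the first list: 2029-11-16 through 2029-11-20, 2029-11-23 through 2029-12-05, 2029-12-07 through 2029-12-24.
Merge the second list: 2029-11-27 through 2029-12-03, 2029-12-11 through 2029-12-17.
2029-11-16 through 2029-11-20 is untouched.
2029-11-23 through 2029-12-05 with B removed leaves 2029-11-23 through 2029-11-26, 2029-12-04 through 2029-12-05.
2029-12-07 through 2029-12-24 with B removed leaves 2029-12-07 through 2029-12-10, 2029-12-18 through 2029-12-24.

2029-11-16 through 2029-11-20, 2029-11-23 through 2029-11-26, 2029-12-04 through 2029-12-05, 2029-12-07 through 2029-12-10, 2029-12-18 through 2029-12-24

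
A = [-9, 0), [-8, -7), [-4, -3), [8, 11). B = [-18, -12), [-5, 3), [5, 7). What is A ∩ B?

[-5, 0)

Merge the first list: [-9, 0), [8, 11).
[-9, 0) ∩ B → [-5, 0).
[8, 11) meets no B interval.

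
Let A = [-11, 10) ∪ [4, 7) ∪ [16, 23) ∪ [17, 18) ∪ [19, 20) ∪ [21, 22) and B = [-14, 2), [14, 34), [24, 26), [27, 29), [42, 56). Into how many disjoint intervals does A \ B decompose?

1

A, merged: [-11, 10), [16, 23).
B, merged: [-14, 2), [14, 34), [42, 56).
A \ B = [2, 10).
That is 1 disjoint piece.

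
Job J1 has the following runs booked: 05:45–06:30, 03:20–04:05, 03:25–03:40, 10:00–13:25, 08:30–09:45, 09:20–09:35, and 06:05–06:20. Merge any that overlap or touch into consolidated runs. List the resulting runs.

03:20–04:05, 05:45–06:30, 08:30–09:45, 10:00–13:25

Sort by start: 03:20–04:05, 03:25–03:40, 05:45–06:30, 06:05–06:20, 08:30–09:45, 09:20–09:35, 10:00–13:25.
03:25–03:40 overlaps/touches 03:20–04:05 → extend to 03:20–04:05.
05:45–06:30 is disjoint → start new block.
06:05–06:20 overlaps/touches 05:45–06:30 → extend to 05:45–06:30.
08:30–09:45 is disjoint → start new block.
09:20–09:35 overlaps/touches 08:30–09:45 → extend to 08:30–09:45.
10:00–13:25 is disjoint → start new block.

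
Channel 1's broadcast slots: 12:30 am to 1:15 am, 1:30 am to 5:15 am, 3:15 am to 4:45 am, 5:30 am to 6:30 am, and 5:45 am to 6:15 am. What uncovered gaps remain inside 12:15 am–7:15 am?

12:15 am–12:30 am, 1:15 am–1:30 am, 5:15 am–5:30 am, 6:30 am–7:15 am

The merged coverage is 12:30 am–1:15 am, 1:30 am–5:15 am, 5:30 am–6:30 am.
Uncovered inside 12:15 am–7:15 am: 12:15 am–12:30 am, 1:15 am–1:30 am, 5:15 am–5:30 am, 6:30 am–7:15 am.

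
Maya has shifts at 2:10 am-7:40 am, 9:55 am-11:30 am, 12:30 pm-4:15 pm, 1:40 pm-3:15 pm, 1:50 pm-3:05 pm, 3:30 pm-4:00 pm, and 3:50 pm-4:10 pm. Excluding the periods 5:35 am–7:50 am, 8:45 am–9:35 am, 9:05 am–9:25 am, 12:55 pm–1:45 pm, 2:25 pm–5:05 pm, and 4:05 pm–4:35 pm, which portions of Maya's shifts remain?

2:10 am–5:35 am, 9:55 am–11:30 am, 12:30 pm–12:55 pm, 1:45 pm–2:25 pm

A, merged: 2:10 am–7:40 am, 9:55 am–11:30 am, 12:30 pm–4:15 pm.
B, merged: 5:35 am–7:50 am, 8:45 am–9:35 am, 12:55 pm–1:45 pm, 2:25 pm–5:05 pm.
2:10 am–7:40 am with B removed leaves 2:10 am–5:35 am.
9:55 am–11:30 am is untouched.
12:30 pm–4:15 pm with B removed leaves 12:30 pm–12:55 pm, 1:45 pm–2:25 pm.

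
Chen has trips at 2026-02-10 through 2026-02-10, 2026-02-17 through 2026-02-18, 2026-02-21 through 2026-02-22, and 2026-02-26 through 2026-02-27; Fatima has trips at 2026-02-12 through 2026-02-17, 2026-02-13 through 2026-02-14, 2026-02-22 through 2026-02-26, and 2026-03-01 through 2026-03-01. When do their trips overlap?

B, merged: 2026-02-12 through 2026-02-17, 2026-02-22 through 2026-02-26, 2026-03-01 through 2026-03-01.
2026-02-10 through 2026-02-10 falls entirely outside B.
2026-02-17 through 2026-02-18 overlaps B on 2026-02-17 through 2026-02-17.
2026-02-21 through 2026-02-22 overlaps B on 2026-02-22 through 2026-02-22.
2026-02-26 through 2026-02-27 overlaps B on 2026-02-26 through 2026-02-26.

2026-02-17 through 2026-02-17, 2026-02-22 through 2026-02-22, 2026-02-26 through 2026-02-26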